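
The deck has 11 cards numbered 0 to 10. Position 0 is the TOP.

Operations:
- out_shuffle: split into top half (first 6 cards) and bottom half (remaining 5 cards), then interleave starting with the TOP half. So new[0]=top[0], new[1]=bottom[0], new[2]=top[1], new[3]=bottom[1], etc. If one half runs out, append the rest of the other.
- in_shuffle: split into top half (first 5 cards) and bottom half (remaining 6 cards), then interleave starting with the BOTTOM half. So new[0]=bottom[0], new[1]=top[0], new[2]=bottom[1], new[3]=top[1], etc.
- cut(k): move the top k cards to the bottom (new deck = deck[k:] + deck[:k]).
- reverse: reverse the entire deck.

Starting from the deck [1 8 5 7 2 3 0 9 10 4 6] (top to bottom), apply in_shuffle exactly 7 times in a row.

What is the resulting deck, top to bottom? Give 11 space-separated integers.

Answer: 9 2 8 4 0 7 1 10 3 5 6

Derivation:
After op 1 (in_shuffle): [3 1 0 8 9 5 10 7 4 2 6]
After op 2 (in_shuffle): [5 3 10 1 7 0 4 8 2 9 6]
After op 3 (in_shuffle): [0 5 4 3 8 10 2 1 9 7 6]
After op 4 (in_shuffle): [10 0 2 5 1 4 9 3 7 8 6]
After op 5 (in_shuffle): [4 10 9 0 3 2 7 5 8 1 6]
After op 6 (in_shuffle): [2 4 7 10 5 9 8 0 1 3 6]
After op 7 (in_shuffle): [9 2 8 4 0 7 1 10 3 5 6]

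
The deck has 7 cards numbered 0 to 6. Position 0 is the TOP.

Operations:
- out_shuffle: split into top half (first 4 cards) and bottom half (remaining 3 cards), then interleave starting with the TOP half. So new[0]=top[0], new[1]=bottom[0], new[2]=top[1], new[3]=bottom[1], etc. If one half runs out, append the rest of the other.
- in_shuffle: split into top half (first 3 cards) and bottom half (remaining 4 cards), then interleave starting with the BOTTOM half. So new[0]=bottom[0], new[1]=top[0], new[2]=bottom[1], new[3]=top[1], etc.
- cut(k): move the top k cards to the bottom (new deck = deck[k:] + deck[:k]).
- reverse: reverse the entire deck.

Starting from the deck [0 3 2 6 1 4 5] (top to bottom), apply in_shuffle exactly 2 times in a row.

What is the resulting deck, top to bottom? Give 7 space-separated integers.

Answer: 3 6 4 0 2 1 5

Derivation:
After op 1 (in_shuffle): [6 0 1 3 4 2 5]
After op 2 (in_shuffle): [3 6 4 0 2 1 5]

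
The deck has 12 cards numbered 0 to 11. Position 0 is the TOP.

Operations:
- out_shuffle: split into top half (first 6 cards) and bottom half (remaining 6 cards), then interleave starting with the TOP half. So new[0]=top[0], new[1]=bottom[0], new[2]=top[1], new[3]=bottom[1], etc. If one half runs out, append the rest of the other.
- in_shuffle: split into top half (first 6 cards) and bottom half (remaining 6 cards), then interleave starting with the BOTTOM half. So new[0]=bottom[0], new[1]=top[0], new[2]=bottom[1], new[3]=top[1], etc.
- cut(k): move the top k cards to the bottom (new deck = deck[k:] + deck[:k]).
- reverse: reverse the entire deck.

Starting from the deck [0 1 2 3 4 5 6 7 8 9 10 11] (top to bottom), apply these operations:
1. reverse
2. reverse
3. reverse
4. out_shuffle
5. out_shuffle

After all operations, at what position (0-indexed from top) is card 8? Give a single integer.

After op 1 (reverse): [11 10 9 8 7 6 5 4 3 2 1 0]
After op 2 (reverse): [0 1 2 3 4 5 6 7 8 9 10 11]
After op 3 (reverse): [11 10 9 8 7 6 5 4 3 2 1 0]
After op 4 (out_shuffle): [11 5 10 4 9 3 8 2 7 1 6 0]
After op 5 (out_shuffle): [11 8 5 2 10 7 4 1 9 6 3 0]
Card 8 is at position 1.

Answer: 1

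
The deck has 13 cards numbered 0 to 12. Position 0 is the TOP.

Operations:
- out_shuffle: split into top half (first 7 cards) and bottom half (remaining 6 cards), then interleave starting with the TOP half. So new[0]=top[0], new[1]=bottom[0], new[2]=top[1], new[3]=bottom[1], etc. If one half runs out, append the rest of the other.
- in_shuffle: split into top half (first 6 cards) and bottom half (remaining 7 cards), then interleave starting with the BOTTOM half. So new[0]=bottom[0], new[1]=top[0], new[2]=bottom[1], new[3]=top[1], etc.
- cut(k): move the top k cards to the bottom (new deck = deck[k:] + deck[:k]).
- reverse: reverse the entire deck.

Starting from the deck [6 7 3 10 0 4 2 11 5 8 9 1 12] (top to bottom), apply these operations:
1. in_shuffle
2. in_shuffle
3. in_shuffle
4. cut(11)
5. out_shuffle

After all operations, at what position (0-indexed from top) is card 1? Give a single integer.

After op 1 (in_shuffle): [2 6 11 7 5 3 8 10 9 0 1 4 12]
After op 2 (in_shuffle): [8 2 10 6 9 11 0 7 1 5 4 3 12]
After op 3 (in_shuffle): [0 8 7 2 1 10 5 6 4 9 3 11 12]
After op 4 (cut(11)): [11 12 0 8 7 2 1 10 5 6 4 9 3]
After op 5 (out_shuffle): [11 10 12 5 0 6 8 4 7 9 2 3 1]
Card 1 is at position 12.

Answer: 12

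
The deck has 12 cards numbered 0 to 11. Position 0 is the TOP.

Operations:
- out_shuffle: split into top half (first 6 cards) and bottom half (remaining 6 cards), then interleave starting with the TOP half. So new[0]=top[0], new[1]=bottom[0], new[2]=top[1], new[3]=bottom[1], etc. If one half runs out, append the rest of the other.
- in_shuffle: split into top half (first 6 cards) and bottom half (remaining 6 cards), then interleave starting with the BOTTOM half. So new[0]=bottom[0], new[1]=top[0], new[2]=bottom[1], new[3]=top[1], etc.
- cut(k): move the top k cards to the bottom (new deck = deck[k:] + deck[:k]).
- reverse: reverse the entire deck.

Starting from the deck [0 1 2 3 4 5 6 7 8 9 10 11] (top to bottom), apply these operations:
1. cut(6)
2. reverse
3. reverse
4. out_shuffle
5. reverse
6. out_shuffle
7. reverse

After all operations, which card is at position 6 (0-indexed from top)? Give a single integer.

After op 1 (cut(6)): [6 7 8 9 10 11 0 1 2 3 4 5]
After op 2 (reverse): [5 4 3 2 1 0 11 10 9 8 7 6]
After op 3 (reverse): [6 7 8 9 10 11 0 1 2 3 4 5]
After op 4 (out_shuffle): [6 0 7 1 8 2 9 3 10 4 11 5]
After op 5 (reverse): [5 11 4 10 3 9 2 8 1 7 0 6]
After op 6 (out_shuffle): [5 2 11 8 4 1 10 7 3 0 9 6]
After op 7 (reverse): [6 9 0 3 7 10 1 4 8 11 2 5]
Position 6: card 1.

Answer: 1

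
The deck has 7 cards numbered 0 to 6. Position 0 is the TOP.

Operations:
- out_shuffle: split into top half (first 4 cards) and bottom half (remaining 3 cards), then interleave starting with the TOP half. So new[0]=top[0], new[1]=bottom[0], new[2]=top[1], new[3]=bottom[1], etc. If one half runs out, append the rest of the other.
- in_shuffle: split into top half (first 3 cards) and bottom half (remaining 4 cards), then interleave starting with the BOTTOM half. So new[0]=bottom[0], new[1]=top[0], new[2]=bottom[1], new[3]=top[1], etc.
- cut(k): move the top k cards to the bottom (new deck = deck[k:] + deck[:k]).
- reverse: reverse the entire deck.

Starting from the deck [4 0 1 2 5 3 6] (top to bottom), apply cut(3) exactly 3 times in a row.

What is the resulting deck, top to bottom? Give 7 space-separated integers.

After op 1 (cut(3)): [2 5 3 6 4 0 1]
After op 2 (cut(3)): [6 4 0 1 2 5 3]
After op 3 (cut(3)): [1 2 5 3 6 4 0]

Answer: 1 2 5 3 6 4 0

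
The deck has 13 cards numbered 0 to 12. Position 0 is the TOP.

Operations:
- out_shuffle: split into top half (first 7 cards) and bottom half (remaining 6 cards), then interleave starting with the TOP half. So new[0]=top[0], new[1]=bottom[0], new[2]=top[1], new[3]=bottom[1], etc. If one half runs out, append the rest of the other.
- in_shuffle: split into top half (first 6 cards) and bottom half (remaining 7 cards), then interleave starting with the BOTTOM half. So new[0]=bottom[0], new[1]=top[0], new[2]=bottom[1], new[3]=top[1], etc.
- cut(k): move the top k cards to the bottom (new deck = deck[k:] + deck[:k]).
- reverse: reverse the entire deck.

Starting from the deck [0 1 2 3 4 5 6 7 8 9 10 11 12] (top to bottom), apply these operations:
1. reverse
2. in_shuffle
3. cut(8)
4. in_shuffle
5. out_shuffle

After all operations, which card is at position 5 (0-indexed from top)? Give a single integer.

Answer: 0

Derivation:
After op 1 (reverse): [12 11 10 9 8 7 6 5 4 3 2 1 0]
After op 2 (in_shuffle): [6 12 5 11 4 10 3 9 2 8 1 7 0]
After op 3 (cut(8)): [2 8 1 7 0 6 12 5 11 4 10 3 9]
After op 4 (in_shuffle): [12 2 5 8 11 1 4 7 10 0 3 6 9]
After op 5 (out_shuffle): [12 7 2 10 5 0 8 3 11 6 1 9 4]
Position 5: card 0.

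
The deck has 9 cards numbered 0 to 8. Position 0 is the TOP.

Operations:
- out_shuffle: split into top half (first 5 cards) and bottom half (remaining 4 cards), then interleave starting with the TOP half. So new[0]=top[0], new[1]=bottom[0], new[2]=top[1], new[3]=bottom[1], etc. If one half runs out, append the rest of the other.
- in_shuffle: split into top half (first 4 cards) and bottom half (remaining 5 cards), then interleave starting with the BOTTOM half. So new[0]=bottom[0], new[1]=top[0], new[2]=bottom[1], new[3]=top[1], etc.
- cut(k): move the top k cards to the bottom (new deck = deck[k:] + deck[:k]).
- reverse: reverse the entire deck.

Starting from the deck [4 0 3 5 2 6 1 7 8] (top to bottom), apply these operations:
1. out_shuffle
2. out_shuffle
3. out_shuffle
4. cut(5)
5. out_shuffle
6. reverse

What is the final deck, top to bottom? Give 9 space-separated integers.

Answer: 4 6 0 1 3 7 5 8 2

Derivation:
After op 1 (out_shuffle): [4 6 0 1 3 7 5 8 2]
After op 2 (out_shuffle): [4 7 6 5 0 8 1 2 3]
After op 3 (out_shuffle): [4 8 7 1 6 2 5 3 0]
After op 4 (cut(5)): [2 5 3 0 4 8 7 1 6]
After op 5 (out_shuffle): [2 8 5 7 3 1 0 6 4]
After op 6 (reverse): [4 6 0 1 3 7 5 8 2]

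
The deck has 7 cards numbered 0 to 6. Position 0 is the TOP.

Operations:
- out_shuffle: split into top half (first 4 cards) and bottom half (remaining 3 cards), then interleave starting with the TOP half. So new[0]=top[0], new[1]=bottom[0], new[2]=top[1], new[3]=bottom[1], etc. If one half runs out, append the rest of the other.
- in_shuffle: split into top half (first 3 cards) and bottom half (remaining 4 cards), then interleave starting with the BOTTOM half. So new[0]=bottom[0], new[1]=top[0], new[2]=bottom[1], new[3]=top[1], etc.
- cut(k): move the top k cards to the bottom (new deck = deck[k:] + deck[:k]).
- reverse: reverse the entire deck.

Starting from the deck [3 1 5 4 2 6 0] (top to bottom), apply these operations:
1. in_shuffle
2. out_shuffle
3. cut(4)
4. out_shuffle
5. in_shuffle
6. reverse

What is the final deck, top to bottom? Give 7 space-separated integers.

After op 1 (in_shuffle): [4 3 2 1 6 5 0]
After op 2 (out_shuffle): [4 6 3 5 2 0 1]
After op 3 (cut(4)): [2 0 1 4 6 3 5]
After op 4 (out_shuffle): [2 6 0 3 1 5 4]
After op 5 (in_shuffle): [3 2 1 6 5 0 4]
After op 6 (reverse): [4 0 5 6 1 2 3]

Answer: 4 0 5 6 1 2 3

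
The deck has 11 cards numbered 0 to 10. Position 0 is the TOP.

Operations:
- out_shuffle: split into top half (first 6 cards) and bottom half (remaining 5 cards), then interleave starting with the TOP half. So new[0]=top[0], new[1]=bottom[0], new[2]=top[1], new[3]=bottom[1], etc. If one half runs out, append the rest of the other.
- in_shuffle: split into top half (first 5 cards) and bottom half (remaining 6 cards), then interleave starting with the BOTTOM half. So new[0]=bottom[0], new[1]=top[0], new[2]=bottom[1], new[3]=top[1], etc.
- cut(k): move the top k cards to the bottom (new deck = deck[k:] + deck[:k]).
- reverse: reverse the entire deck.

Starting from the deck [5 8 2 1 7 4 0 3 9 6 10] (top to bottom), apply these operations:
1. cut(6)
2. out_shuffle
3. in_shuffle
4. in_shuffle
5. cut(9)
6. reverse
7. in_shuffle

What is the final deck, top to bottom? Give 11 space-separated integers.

After op 1 (cut(6)): [0 3 9 6 10 5 8 2 1 7 4]
After op 2 (out_shuffle): [0 8 3 2 9 1 6 7 10 4 5]
After op 3 (in_shuffle): [1 0 6 8 7 3 10 2 4 9 5]
After op 4 (in_shuffle): [3 1 10 0 2 6 4 8 9 7 5]
After op 5 (cut(9)): [7 5 3 1 10 0 2 6 4 8 9]
After op 6 (reverse): [9 8 4 6 2 0 10 1 3 5 7]
After op 7 (in_shuffle): [0 9 10 8 1 4 3 6 5 2 7]

Answer: 0 9 10 8 1 4 3 6 5 2 7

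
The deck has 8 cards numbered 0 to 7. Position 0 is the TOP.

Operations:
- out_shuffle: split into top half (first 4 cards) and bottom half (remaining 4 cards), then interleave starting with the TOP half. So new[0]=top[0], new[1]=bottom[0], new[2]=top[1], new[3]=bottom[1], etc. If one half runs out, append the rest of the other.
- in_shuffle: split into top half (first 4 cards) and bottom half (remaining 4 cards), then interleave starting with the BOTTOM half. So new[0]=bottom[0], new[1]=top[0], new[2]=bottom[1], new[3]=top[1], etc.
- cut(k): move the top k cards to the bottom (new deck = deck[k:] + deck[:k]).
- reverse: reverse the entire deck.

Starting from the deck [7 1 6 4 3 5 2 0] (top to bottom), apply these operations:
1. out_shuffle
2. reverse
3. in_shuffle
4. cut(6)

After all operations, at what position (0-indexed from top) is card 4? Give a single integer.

Answer: 5

Derivation:
After op 1 (out_shuffle): [7 3 1 5 6 2 4 0]
After op 2 (reverse): [0 4 2 6 5 1 3 7]
After op 3 (in_shuffle): [5 0 1 4 3 2 7 6]
After op 4 (cut(6)): [7 6 5 0 1 4 3 2]
Card 4 is at position 5.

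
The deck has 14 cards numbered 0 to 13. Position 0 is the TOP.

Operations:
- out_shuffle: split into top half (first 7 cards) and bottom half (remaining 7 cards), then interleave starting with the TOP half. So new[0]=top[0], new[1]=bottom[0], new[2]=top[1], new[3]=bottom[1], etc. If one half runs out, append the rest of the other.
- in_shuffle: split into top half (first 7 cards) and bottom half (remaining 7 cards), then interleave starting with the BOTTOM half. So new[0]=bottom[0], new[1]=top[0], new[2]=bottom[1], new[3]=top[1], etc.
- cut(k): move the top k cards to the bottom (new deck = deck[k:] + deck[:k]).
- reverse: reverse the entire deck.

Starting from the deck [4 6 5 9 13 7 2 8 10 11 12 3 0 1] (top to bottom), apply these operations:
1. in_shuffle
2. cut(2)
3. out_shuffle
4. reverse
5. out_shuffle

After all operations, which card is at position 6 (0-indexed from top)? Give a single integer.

Answer: 9

Derivation:
After op 1 (in_shuffle): [8 4 10 6 11 5 12 9 3 13 0 7 1 2]
After op 2 (cut(2)): [10 6 11 5 12 9 3 13 0 7 1 2 8 4]
After op 3 (out_shuffle): [10 13 6 0 11 7 5 1 12 2 9 8 3 4]
After op 4 (reverse): [4 3 8 9 2 12 1 5 7 11 0 6 13 10]
After op 5 (out_shuffle): [4 5 3 7 8 11 9 0 2 6 12 13 1 10]
Position 6: card 9.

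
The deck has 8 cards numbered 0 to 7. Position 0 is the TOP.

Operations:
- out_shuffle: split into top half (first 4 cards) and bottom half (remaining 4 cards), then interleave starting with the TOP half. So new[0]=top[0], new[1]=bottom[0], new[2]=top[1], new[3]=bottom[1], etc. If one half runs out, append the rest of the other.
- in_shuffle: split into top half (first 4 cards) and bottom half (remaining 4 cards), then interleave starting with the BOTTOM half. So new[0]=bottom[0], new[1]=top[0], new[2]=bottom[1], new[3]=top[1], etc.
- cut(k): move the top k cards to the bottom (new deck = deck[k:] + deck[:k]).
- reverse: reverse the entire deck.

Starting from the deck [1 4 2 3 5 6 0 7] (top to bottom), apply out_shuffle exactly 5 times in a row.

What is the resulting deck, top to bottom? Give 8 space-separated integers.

Answer: 1 2 5 0 4 3 6 7

Derivation:
After op 1 (out_shuffle): [1 5 4 6 2 0 3 7]
After op 2 (out_shuffle): [1 2 5 0 4 3 6 7]
After op 3 (out_shuffle): [1 4 2 3 5 6 0 7]
After op 4 (out_shuffle): [1 5 4 6 2 0 3 7]
After op 5 (out_shuffle): [1 2 5 0 4 3 6 7]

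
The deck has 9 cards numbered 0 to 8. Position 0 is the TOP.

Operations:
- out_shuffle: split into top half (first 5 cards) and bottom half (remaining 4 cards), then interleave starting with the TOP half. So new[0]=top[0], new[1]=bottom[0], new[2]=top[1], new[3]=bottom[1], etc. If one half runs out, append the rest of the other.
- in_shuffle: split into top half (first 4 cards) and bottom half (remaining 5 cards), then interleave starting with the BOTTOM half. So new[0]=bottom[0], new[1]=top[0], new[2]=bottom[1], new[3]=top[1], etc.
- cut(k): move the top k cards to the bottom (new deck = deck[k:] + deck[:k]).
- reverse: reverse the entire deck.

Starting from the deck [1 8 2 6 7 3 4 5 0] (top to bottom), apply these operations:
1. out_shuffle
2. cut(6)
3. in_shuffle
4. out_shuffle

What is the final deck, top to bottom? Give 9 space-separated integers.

After op 1 (out_shuffle): [1 3 8 4 2 5 6 0 7]
After op 2 (cut(6)): [6 0 7 1 3 8 4 2 5]
After op 3 (in_shuffle): [3 6 8 0 4 7 2 1 5]
After op 4 (out_shuffle): [3 7 6 2 8 1 0 5 4]

Answer: 3 7 6 2 8 1 0 5 4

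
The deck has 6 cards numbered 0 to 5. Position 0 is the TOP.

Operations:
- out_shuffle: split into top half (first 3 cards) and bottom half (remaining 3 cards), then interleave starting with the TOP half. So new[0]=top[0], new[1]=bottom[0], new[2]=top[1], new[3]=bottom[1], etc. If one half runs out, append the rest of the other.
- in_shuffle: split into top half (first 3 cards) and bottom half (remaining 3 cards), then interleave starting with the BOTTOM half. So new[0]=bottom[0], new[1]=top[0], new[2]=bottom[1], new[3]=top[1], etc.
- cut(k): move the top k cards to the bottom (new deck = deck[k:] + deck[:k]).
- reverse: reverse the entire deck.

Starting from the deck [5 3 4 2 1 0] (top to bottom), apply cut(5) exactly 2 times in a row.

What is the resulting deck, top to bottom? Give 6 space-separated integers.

Answer: 1 0 5 3 4 2

Derivation:
After op 1 (cut(5)): [0 5 3 4 2 1]
After op 2 (cut(5)): [1 0 5 3 4 2]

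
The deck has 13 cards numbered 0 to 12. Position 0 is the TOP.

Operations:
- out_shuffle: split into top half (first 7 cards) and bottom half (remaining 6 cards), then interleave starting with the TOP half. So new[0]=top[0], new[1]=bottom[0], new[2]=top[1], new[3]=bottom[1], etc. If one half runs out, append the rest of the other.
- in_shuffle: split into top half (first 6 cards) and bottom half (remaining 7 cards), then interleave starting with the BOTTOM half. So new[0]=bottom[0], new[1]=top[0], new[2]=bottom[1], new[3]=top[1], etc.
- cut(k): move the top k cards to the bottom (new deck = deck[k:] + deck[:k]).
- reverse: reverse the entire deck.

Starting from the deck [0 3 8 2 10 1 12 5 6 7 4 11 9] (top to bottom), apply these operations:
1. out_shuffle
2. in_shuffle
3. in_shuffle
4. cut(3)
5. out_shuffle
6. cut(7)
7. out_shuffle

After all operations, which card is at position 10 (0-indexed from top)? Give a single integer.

Answer: 10

Derivation:
After op 1 (out_shuffle): [0 5 3 6 8 7 2 4 10 11 1 9 12]
After op 2 (in_shuffle): [2 0 4 5 10 3 11 6 1 8 9 7 12]
After op 3 (in_shuffle): [11 2 6 0 1 4 8 5 9 10 7 3 12]
After op 4 (cut(3)): [0 1 4 8 5 9 10 7 3 12 11 2 6]
After op 5 (out_shuffle): [0 7 1 3 4 12 8 11 5 2 9 6 10]
After op 6 (cut(7)): [11 5 2 9 6 10 0 7 1 3 4 12 8]
After op 7 (out_shuffle): [11 7 5 1 2 3 9 4 6 12 10 8 0]
Position 10: card 10.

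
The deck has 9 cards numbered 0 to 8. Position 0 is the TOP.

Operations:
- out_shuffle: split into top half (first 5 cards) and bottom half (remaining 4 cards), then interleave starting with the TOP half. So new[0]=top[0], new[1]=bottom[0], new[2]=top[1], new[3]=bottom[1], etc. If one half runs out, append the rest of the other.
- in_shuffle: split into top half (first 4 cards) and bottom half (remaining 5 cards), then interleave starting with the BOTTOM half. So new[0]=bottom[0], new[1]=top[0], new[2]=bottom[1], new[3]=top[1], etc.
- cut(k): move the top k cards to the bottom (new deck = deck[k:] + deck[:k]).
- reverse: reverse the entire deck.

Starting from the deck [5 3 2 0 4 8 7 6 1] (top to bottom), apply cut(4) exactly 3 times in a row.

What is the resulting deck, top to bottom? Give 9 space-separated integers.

Answer: 0 4 8 7 6 1 5 3 2

Derivation:
After op 1 (cut(4)): [4 8 7 6 1 5 3 2 0]
After op 2 (cut(4)): [1 5 3 2 0 4 8 7 6]
After op 3 (cut(4)): [0 4 8 7 6 1 5 3 2]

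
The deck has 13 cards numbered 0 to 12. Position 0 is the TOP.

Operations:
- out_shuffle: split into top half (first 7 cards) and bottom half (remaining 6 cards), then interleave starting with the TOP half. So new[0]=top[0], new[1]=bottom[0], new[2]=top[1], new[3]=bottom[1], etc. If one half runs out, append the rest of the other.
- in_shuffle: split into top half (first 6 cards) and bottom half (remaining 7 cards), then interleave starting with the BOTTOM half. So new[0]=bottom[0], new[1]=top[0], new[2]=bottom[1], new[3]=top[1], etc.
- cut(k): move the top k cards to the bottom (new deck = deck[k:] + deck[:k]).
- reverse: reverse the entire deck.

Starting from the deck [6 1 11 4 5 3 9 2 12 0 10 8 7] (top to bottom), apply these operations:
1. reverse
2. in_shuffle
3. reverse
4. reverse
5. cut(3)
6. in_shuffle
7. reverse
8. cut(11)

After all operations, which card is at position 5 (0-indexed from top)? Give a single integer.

After op 1 (reverse): [7 8 10 0 12 2 9 3 5 4 11 1 6]
After op 2 (in_shuffle): [9 7 3 8 5 10 4 0 11 12 1 2 6]
After op 3 (reverse): [6 2 1 12 11 0 4 10 5 8 3 7 9]
After op 4 (reverse): [9 7 3 8 5 10 4 0 11 12 1 2 6]
After op 5 (cut(3)): [8 5 10 4 0 11 12 1 2 6 9 7 3]
After op 6 (in_shuffle): [12 8 1 5 2 10 6 4 9 0 7 11 3]
After op 7 (reverse): [3 11 7 0 9 4 6 10 2 5 1 8 12]
After op 8 (cut(11)): [8 12 3 11 7 0 9 4 6 10 2 5 1]
Position 5: card 0.

Answer: 0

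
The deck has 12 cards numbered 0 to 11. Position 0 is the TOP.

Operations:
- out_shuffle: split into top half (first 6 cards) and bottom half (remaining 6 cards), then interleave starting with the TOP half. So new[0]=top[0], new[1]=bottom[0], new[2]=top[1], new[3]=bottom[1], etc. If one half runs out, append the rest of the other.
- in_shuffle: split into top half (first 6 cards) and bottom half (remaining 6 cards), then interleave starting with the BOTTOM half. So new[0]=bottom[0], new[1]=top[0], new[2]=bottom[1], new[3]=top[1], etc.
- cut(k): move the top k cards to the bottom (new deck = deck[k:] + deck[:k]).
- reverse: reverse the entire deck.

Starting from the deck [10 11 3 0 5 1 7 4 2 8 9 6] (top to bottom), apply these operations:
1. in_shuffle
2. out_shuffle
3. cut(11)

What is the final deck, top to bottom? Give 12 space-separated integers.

Answer: 1 7 8 10 0 4 9 11 5 2 6 3

Derivation:
After op 1 (in_shuffle): [7 10 4 11 2 3 8 0 9 5 6 1]
After op 2 (out_shuffle): [7 8 10 0 4 9 11 5 2 6 3 1]
After op 3 (cut(11)): [1 7 8 10 0 4 9 11 5 2 6 3]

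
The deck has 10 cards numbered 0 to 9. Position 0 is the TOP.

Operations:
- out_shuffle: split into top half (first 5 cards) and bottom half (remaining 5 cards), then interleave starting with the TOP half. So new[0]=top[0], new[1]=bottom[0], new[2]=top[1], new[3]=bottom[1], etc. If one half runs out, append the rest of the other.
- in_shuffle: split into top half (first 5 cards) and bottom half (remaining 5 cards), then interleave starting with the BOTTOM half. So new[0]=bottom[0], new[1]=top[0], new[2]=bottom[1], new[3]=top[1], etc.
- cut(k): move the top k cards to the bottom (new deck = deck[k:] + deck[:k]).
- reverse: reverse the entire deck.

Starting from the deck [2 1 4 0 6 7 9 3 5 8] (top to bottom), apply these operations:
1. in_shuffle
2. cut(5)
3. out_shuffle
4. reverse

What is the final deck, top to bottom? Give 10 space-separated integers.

After op 1 (in_shuffle): [7 2 9 1 3 4 5 0 8 6]
After op 2 (cut(5)): [4 5 0 8 6 7 2 9 1 3]
After op 3 (out_shuffle): [4 7 5 2 0 9 8 1 6 3]
After op 4 (reverse): [3 6 1 8 9 0 2 5 7 4]

Answer: 3 6 1 8 9 0 2 5 7 4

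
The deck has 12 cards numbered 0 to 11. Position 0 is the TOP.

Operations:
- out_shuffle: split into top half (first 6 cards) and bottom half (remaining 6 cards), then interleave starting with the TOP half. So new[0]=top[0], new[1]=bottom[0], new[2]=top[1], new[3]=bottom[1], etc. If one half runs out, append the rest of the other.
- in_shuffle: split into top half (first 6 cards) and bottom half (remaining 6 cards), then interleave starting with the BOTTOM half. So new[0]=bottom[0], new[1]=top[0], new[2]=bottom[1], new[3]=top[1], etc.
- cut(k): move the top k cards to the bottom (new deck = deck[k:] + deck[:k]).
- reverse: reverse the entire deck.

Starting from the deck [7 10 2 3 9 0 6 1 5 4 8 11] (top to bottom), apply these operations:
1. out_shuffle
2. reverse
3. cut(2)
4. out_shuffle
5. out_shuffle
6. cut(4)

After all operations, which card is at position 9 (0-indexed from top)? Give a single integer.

After op 1 (out_shuffle): [7 6 10 1 2 5 3 4 9 8 0 11]
After op 2 (reverse): [11 0 8 9 4 3 5 2 1 10 6 7]
After op 3 (cut(2)): [8 9 4 3 5 2 1 10 6 7 11 0]
After op 4 (out_shuffle): [8 1 9 10 4 6 3 7 5 11 2 0]
After op 5 (out_shuffle): [8 3 1 7 9 5 10 11 4 2 6 0]
After op 6 (cut(4)): [9 5 10 11 4 2 6 0 8 3 1 7]
Position 9: card 3.

Answer: 3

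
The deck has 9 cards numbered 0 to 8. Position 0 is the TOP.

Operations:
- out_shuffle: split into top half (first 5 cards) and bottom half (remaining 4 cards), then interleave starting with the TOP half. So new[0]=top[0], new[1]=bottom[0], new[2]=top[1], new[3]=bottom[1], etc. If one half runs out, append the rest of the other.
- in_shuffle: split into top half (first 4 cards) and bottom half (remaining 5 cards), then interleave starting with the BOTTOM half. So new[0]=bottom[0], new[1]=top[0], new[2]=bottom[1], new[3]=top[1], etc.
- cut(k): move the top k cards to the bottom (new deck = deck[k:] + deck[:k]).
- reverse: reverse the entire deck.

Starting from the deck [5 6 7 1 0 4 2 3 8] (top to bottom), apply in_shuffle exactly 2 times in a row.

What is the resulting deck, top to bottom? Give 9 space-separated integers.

After op 1 (in_shuffle): [0 5 4 6 2 7 3 1 8]
After op 2 (in_shuffle): [2 0 7 5 3 4 1 6 8]

Answer: 2 0 7 5 3 4 1 6 8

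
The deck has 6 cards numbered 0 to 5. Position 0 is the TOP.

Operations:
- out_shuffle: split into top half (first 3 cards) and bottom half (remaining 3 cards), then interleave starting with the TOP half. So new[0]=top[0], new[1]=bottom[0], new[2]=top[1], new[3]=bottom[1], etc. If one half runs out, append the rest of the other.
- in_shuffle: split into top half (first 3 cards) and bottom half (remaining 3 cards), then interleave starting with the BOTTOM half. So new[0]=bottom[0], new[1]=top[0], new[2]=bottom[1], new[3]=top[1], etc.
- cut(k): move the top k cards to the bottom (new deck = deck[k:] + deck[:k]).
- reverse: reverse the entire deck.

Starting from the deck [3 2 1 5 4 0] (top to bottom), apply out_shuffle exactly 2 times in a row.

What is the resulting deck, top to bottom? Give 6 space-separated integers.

Answer: 3 4 5 1 2 0

Derivation:
After op 1 (out_shuffle): [3 5 2 4 1 0]
After op 2 (out_shuffle): [3 4 5 1 2 0]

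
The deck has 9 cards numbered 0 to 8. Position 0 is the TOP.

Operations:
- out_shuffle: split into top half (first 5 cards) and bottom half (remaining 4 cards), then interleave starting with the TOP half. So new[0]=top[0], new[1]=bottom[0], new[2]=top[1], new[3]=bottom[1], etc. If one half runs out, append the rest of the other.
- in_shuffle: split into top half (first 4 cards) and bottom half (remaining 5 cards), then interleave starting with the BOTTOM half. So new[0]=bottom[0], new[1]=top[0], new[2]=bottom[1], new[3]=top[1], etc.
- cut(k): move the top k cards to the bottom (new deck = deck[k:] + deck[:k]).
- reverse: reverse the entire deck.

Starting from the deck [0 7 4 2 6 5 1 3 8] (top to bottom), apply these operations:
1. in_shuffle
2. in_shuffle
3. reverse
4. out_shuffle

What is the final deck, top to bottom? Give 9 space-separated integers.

Answer: 8 0 7 4 2 6 5 1 3

Derivation:
After op 1 (in_shuffle): [6 0 5 7 1 4 3 2 8]
After op 2 (in_shuffle): [1 6 4 0 3 5 2 7 8]
After op 3 (reverse): [8 7 2 5 3 0 4 6 1]
After op 4 (out_shuffle): [8 0 7 4 2 6 5 1 3]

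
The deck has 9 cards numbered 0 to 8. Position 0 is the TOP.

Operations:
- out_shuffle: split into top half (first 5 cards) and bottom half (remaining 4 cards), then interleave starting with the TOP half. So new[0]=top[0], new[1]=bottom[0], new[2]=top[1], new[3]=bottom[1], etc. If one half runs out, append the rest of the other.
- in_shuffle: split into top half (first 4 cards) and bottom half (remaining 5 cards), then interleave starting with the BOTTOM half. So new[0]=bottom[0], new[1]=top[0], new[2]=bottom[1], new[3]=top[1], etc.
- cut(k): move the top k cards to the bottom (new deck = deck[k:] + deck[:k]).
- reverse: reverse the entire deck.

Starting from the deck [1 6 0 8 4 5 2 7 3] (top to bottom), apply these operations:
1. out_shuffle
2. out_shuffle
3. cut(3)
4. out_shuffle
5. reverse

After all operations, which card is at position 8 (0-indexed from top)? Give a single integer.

After op 1 (out_shuffle): [1 5 6 2 0 7 8 3 4]
After op 2 (out_shuffle): [1 7 5 8 6 3 2 4 0]
After op 3 (cut(3)): [8 6 3 2 4 0 1 7 5]
After op 4 (out_shuffle): [8 0 6 1 3 7 2 5 4]
After op 5 (reverse): [4 5 2 7 3 1 6 0 8]
Position 8: card 8.

Answer: 8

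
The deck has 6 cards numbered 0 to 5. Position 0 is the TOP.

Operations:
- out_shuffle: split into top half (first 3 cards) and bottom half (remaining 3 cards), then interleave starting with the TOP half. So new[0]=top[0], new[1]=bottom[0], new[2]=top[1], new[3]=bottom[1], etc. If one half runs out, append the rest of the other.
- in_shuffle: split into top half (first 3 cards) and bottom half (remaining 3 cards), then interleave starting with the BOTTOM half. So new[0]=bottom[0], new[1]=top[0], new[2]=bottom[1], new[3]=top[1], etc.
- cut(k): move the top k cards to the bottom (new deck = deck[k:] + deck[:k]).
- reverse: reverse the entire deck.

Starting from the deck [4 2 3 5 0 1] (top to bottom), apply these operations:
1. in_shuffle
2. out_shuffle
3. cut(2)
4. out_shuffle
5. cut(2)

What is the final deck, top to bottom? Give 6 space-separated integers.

After op 1 (in_shuffle): [5 4 0 2 1 3]
After op 2 (out_shuffle): [5 2 4 1 0 3]
After op 3 (cut(2)): [4 1 0 3 5 2]
After op 4 (out_shuffle): [4 3 1 5 0 2]
After op 5 (cut(2)): [1 5 0 2 4 3]

Answer: 1 5 0 2 4 3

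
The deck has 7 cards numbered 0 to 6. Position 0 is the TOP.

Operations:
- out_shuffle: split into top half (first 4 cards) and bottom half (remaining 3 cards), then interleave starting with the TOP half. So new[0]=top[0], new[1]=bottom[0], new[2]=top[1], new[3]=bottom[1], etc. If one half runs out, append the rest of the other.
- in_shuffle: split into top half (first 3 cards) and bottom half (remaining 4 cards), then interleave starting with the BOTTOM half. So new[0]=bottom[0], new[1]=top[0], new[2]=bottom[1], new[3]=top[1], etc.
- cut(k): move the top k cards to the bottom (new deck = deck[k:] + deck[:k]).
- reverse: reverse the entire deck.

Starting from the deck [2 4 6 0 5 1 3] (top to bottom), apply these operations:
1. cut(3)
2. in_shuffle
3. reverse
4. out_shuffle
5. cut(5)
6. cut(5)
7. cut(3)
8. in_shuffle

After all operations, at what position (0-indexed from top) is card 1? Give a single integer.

After op 1 (cut(3)): [0 5 1 3 2 4 6]
After op 2 (in_shuffle): [3 0 2 5 4 1 6]
After op 3 (reverse): [6 1 4 5 2 0 3]
After op 4 (out_shuffle): [6 2 1 0 4 3 5]
After op 5 (cut(5)): [3 5 6 2 1 0 4]
After op 6 (cut(5)): [0 4 3 5 6 2 1]
After op 7 (cut(3)): [5 6 2 1 0 4 3]
After op 8 (in_shuffle): [1 5 0 6 4 2 3]
Card 1 is at position 0.

Answer: 0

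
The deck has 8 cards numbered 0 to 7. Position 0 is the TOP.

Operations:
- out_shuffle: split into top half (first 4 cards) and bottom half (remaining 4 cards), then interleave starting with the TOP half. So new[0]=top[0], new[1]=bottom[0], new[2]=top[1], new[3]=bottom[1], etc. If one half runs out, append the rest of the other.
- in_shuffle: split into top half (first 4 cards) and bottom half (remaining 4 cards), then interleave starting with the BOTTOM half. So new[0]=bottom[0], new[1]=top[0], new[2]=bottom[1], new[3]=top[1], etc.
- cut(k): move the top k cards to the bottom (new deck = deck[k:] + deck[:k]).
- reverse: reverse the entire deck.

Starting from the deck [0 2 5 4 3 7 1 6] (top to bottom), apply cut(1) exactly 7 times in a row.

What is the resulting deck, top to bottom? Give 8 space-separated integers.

After op 1 (cut(1)): [2 5 4 3 7 1 6 0]
After op 2 (cut(1)): [5 4 3 7 1 6 0 2]
After op 3 (cut(1)): [4 3 7 1 6 0 2 5]
After op 4 (cut(1)): [3 7 1 6 0 2 5 4]
After op 5 (cut(1)): [7 1 6 0 2 5 4 3]
After op 6 (cut(1)): [1 6 0 2 5 4 3 7]
After op 7 (cut(1)): [6 0 2 5 4 3 7 1]

Answer: 6 0 2 5 4 3 7 1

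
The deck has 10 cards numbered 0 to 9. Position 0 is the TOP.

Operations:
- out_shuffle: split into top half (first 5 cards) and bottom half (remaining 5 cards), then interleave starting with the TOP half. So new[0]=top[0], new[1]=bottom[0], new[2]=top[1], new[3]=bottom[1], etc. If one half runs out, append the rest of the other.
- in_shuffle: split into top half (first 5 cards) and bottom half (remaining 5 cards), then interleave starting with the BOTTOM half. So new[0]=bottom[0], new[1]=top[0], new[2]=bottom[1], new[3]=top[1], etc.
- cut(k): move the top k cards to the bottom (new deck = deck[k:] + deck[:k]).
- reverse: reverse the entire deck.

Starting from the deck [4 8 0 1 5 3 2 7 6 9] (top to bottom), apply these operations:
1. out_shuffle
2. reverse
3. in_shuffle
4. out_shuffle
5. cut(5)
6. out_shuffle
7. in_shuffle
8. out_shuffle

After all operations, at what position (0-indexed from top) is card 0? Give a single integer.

Answer: 6

Derivation:
After op 1 (out_shuffle): [4 3 8 2 0 7 1 6 5 9]
After op 2 (reverse): [9 5 6 1 7 0 2 8 3 4]
After op 3 (in_shuffle): [0 9 2 5 8 6 3 1 4 7]
After op 4 (out_shuffle): [0 6 9 3 2 1 5 4 8 7]
After op 5 (cut(5)): [1 5 4 8 7 0 6 9 3 2]
After op 6 (out_shuffle): [1 0 5 6 4 9 8 3 7 2]
After op 7 (in_shuffle): [9 1 8 0 3 5 7 6 2 4]
After op 8 (out_shuffle): [9 5 1 7 8 6 0 2 3 4]
Card 0 is at position 6.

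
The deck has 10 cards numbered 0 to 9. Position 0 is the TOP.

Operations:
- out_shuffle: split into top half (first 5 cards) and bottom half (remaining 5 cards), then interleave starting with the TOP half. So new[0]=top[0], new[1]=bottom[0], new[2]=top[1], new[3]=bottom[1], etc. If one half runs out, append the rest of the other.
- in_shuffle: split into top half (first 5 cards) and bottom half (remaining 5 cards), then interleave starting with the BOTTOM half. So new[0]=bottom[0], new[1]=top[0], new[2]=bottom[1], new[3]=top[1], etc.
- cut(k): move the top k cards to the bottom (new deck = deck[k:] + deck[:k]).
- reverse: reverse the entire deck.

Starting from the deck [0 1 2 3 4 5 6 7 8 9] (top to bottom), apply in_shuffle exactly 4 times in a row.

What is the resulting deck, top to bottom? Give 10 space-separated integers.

After op 1 (in_shuffle): [5 0 6 1 7 2 8 3 9 4]
After op 2 (in_shuffle): [2 5 8 0 3 6 9 1 4 7]
After op 3 (in_shuffle): [6 2 9 5 1 8 4 0 7 3]
After op 4 (in_shuffle): [8 6 4 2 0 9 7 5 3 1]

Answer: 8 6 4 2 0 9 7 5 3 1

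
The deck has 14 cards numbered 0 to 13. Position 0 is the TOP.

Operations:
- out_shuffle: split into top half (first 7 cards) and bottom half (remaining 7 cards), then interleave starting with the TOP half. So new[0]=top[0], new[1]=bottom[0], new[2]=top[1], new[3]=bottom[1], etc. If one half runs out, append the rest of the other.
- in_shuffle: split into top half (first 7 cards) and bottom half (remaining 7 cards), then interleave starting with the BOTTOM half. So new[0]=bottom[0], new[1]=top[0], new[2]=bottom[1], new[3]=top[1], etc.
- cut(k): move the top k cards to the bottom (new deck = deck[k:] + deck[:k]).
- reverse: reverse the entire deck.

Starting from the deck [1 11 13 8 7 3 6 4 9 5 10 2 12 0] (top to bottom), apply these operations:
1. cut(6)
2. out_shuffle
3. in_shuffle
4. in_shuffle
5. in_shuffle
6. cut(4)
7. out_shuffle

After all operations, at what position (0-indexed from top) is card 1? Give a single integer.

Answer: 9

Derivation:
After op 1 (cut(6)): [6 4 9 5 10 2 12 0 1 11 13 8 7 3]
After op 2 (out_shuffle): [6 0 4 1 9 11 5 13 10 8 2 7 12 3]
After op 3 (in_shuffle): [13 6 10 0 8 4 2 1 7 9 12 11 3 5]
After op 4 (in_shuffle): [1 13 7 6 9 10 12 0 11 8 3 4 5 2]
After op 5 (in_shuffle): [0 1 11 13 8 7 3 6 4 9 5 10 2 12]
After op 6 (cut(4)): [8 7 3 6 4 9 5 10 2 12 0 1 11 13]
After op 7 (out_shuffle): [8 10 7 2 3 12 6 0 4 1 9 11 5 13]
Card 1 is at position 9.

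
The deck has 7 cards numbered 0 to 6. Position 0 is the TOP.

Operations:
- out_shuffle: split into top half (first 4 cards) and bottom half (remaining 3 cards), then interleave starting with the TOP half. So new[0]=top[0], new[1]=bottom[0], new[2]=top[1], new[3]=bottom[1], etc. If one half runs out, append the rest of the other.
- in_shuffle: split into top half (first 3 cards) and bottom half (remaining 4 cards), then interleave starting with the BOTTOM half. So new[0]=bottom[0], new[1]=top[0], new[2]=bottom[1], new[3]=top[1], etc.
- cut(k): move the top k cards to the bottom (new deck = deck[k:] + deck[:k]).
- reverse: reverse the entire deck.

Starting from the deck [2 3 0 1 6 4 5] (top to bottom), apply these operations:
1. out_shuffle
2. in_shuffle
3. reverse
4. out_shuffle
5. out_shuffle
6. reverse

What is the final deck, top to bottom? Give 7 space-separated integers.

Answer: 2 6 3 4 0 5 1

Derivation:
After op 1 (out_shuffle): [2 6 3 4 0 5 1]
After op 2 (in_shuffle): [4 2 0 6 5 3 1]
After op 3 (reverse): [1 3 5 6 0 2 4]
After op 4 (out_shuffle): [1 0 3 2 5 4 6]
After op 5 (out_shuffle): [1 5 0 4 3 6 2]
After op 6 (reverse): [2 6 3 4 0 5 1]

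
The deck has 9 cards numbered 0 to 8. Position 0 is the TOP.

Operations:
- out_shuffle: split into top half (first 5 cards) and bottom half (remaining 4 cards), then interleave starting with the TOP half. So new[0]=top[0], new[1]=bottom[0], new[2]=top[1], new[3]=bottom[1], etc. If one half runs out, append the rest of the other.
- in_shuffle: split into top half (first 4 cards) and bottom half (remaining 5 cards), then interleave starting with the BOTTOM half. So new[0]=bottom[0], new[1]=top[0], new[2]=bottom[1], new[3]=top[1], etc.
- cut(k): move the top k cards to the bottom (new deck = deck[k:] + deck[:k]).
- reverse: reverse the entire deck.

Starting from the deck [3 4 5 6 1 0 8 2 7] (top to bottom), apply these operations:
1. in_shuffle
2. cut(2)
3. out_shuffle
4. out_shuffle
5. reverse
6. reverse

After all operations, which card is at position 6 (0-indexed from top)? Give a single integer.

Answer: 7

Derivation:
After op 1 (in_shuffle): [1 3 0 4 8 5 2 6 7]
After op 2 (cut(2)): [0 4 8 5 2 6 7 1 3]
After op 3 (out_shuffle): [0 6 4 7 8 1 5 3 2]
After op 4 (out_shuffle): [0 1 6 5 4 3 7 2 8]
After op 5 (reverse): [8 2 7 3 4 5 6 1 0]
After op 6 (reverse): [0 1 6 5 4 3 7 2 8]
Position 6: card 7.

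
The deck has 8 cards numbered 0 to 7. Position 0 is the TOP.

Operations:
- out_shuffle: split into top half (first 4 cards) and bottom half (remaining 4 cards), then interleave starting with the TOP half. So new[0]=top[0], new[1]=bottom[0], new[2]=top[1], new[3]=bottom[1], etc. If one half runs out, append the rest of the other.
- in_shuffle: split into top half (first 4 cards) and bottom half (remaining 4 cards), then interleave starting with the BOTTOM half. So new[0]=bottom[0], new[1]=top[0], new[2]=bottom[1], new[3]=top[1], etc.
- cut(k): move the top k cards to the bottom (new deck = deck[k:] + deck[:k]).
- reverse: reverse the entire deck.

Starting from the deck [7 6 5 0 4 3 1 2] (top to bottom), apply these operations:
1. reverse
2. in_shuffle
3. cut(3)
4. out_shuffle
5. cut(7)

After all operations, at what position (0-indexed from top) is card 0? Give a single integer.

After op 1 (reverse): [2 1 3 4 0 5 6 7]
After op 2 (in_shuffle): [0 2 5 1 6 3 7 4]
After op 3 (cut(3)): [1 6 3 7 4 0 2 5]
After op 4 (out_shuffle): [1 4 6 0 3 2 7 5]
After op 5 (cut(7)): [5 1 4 6 0 3 2 7]
Card 0 is at position 4.

Answer: 4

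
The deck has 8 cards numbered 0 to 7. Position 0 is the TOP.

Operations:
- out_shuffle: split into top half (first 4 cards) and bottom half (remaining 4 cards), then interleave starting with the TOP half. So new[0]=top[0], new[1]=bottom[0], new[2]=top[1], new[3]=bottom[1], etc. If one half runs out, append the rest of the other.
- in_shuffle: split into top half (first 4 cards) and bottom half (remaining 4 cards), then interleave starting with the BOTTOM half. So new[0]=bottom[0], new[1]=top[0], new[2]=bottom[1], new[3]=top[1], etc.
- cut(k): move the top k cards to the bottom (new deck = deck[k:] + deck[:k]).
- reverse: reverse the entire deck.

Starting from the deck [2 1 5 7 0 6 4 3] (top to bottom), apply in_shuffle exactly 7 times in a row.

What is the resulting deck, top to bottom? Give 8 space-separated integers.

Answer: 0 2 6 1 4 5 3 7

Derivation:
After op 1 (in_shuffle): [0 2 6 1 4 5 3 7]
After op 2 (in_shuffle): [4 0 5 2 3 6 7 1]
After op 3 (in_shuffle): [3 4 6 0 7 5 1 2]
After op 4 (in_shuffle): [7 3 5 4 1 6 2 0]
After op 5 (in_shuffle): [1 7 6 3 2 5 0 4]
After op 6 (in_shuffle): [2 1 5 7 0 6 4 3]
After op 7 (in_shuffle): [0 2 6 1 4 5 3 7]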